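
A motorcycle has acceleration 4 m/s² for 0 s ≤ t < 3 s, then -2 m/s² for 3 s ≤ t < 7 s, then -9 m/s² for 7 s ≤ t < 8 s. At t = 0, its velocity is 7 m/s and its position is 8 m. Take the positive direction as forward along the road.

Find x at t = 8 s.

On each constant-a segment, Δv = aΔt and Δx = v₀Δt + ½aΔt²; chain segment to segment.
0–3 s: v starts 7 m/s; Δx = 7·3 + ½·4·3² = 39 m; v ends 19 m/s.
3–7 s: v starts 19 m/s; Δx = 19·4 + ½·-2·4² = 60 m; v ends 11 m/s.
7–8 s: v starts 11 m/s; Δx = 11·1 + ½·-9·1² = 6.5 m; v ends 2 m/s.
x(8) = 8 + Σ Δx = 113.5 m.

113.5 m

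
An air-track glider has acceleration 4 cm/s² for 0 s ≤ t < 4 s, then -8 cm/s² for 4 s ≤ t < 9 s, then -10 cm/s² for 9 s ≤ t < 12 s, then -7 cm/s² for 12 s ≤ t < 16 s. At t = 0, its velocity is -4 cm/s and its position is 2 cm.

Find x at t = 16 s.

On each constant-a segment, Δv = aΔt and Δx = v₀Δt + ½aΔt²; chain segment to segment.
0–4 s: v starts -4 cm/s; Δx = -4·4 + ½·4·4² = 16 cm; v ends 12 cm/s.
4–9 s: v starts 12 cm/s; Δx = 12·5 + ½·-8·5² = -40 cm; v ends -28 cm/s.
9–12 s: v starts -28 cm/s; Δx = -28·3 + ½·-10·3² = -129 cm; v ends -58 cm/s.
12–16 s: v starts -58 cm/s; Δx = -58·4 + ½·-7·4² = -288 cm; v ends -86 cm/s.
x(16) = 2 + Σ Δx = -439 cm.

-439 cm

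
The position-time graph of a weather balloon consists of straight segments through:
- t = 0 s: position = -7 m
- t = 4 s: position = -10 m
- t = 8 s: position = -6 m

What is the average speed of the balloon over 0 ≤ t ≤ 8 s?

Average speed = (total path length)/(elapsed time); on a piecewise-linear x-t graph the path length is Σ|Δx|.
0–4 s: |Δx| = |-10 − -7| = 3 m
4–8 s: |Δx| = |-6 − -10| = 4 m
Total path = 7 m; average speed = 7/8 = 0.875 m/s.

0.875 m/s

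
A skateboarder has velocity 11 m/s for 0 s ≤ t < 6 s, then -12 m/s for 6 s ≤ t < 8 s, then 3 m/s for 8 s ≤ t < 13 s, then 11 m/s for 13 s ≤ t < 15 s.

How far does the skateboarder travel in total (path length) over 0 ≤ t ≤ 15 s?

Total distance travelled is ∫|v| dt — sum the magnitudes of each area piece.
0–6 s: |11| × 6 = 66 m
6–8 s: |-12| × 2 = 24 m
8–13 s: |3| × 5 = 15 m
13–15 s: |11| × 2 = 22 m
Total distance = 127 m

127 m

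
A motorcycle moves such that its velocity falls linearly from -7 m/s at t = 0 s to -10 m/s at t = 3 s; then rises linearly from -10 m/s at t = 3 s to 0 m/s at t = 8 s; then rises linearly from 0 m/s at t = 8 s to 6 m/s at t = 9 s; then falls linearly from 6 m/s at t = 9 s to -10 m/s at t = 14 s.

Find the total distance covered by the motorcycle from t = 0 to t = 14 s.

74.75 m

Distance (not displacement) is the total path length: add the absolute areas under v-t.
0–3 s: |½(-7 + -10)(3)| = 25.5 m
3–8 s: |½(-10 + 0)(5)| = 25 m
8–9 s: |½(0 + 6)(1)| = 3 m
9–14 s: v = 0 at t = 10.875 s; triangle areas 5.625 + 15.625 = 21.25 m
Total distance = 74.75 m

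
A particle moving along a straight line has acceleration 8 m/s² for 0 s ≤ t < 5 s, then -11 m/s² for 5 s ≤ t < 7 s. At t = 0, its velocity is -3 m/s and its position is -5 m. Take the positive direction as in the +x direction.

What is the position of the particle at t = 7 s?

On each constant-a segment, Δv = aΔt and Δx = v₀Δt + ½aΔt²; chain segment to segment.
0–5 s: v starts -3 m/s; Δx = -3·5 + ½·8·5² = 85 m; v ends 37 m/s.
5–7 s: v starts 37 m/s; Δx = 37·2 + ½·-11·2² = 52 m; v ends 15 m/s.
x(7) = -5 + Σ Δx = 132 m.

132 m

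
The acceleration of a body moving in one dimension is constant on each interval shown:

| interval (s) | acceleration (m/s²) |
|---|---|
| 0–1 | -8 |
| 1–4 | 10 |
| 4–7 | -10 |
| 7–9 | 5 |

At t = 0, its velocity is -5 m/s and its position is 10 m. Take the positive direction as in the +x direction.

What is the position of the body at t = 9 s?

-3 m

On each constant-a segment, Δv = aΔt and Δx = v₀Δt + ½aΔt²; chain segment to segment.
0–1 s: v starts -5 m/s; Δx = -5·1 + ½·-8·1² = -9 m; v ends -13 m/s.
1–4 s: v starts -13 m/s; Δx = -13·3 + ½·10·3² = 6 m; v ends 17 m/s.
4–7 s: v starts 17 m/s; Δx = 17·3 + ½·-10·3² = 6 m; v ends -13 m/s.
7–9 s: v starts -13 m/s; Δx = -13·2 + ½·5·2² = -16 m; v ends -3 m/s.
x(9) = 10 + Σ Δx = -3 m.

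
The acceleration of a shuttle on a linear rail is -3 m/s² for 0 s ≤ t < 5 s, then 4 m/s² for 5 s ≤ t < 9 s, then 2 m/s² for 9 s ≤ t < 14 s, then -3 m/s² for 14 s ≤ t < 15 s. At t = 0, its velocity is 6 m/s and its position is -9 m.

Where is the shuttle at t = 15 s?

On each constant-a segment, Δv = aΔt and Δx = v₀Δt + ½aΔt²; chain segment to segment.
0–5 s: v starts 6 m/s; Δx = 6·5 + ½·-3·5² = -7.5 m; v ends -9 m/s.
5–9 s: v starts -9 m/s; Δx = -9·4 + ½·4·4² = -4 m; v ends 7 m/s.
9–14 s: v starts 7 m/s; Δx = 7·5 + ½·2·5² = 60 m; v ends 17 m/s.
14–15 s: v starts 17 m/s; Δx = 17·1 + ½·-3·1² = 15.5 m; v ends 14 m/s.
x(15) = -9 + Σ Δx = 55 m.

55 m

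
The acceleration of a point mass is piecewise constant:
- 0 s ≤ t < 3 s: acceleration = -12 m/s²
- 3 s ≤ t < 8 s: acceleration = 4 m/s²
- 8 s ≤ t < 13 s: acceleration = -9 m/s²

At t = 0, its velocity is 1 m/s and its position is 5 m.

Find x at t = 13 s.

On each constant-a segment, Δv = aΔt and Δx = v₀Δt + ½aΔt²; chain segment to segment.
0–3 s: v starts 1 m/s; Δx = 1·3 + ½·-12·3² = -51 m; v ends -35 m/s.
3–8 s: v starts -35 m/s; Δx = -35·5 + ½·4·5² = -125 m; v ends -15 m/s.
8–13 s: v starts -15 m/s; Δx = -15·5 + ½·-9·5² = -187.5 m; v ends -60 m/s.
x(13) = 5 + Σ Δx = -358.5 m.

-358.5 m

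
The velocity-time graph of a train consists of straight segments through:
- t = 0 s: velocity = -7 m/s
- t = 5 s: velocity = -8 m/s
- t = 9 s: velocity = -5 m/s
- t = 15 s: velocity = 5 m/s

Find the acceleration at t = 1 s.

Acceleration is the slope of the v-t graph on 0–5 s: (-8 − -7)/(5 − 0) = -0.2 m/s².

-0.2 m/s²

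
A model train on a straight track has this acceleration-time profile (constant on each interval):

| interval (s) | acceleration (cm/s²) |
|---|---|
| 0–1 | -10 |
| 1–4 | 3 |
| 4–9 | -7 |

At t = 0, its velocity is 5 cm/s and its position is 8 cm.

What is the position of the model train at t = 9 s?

-61 cm

On each constant-a segment, Δv = aΔt and Δx = v₀Δt + ½aΔt²; chain segment to segment.
0–1 s: v starts 5 cm/s; Δx = 5·1 + ½·-10·1² = 0 cm; v ends -5 cm/s.
1–4 s: v starts -5 cm/s; Δx = -5·3 + ½·3·3² = -1.5 cm; v ends 4 cm/s.
4–9 s: v starts 4 cm/s; Δx = 4·5 + ½·-7·5² = -67.5 cm; v ends -31 cm/s.
x(9) = 8 + Σ Δx = -61 cm.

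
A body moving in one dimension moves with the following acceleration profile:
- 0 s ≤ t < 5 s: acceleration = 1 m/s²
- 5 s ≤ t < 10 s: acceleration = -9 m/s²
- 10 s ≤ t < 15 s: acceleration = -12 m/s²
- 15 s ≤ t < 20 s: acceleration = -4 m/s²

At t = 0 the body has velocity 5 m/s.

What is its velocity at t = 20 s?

-115 m/s

Δv equals the area under the a-t graph; then v = v₀ + Δv.
0–5 s: 1 × 5 = 5 m/s
5–10 s: -9 × 5 = -45 m/s
10–15 s: -12 × 5 = -60 m/s
15–20 s: -4 × 5 = -20 m/s
Δv = -120 m/s, so v(20) = 5 + (-120) = -115 m/s.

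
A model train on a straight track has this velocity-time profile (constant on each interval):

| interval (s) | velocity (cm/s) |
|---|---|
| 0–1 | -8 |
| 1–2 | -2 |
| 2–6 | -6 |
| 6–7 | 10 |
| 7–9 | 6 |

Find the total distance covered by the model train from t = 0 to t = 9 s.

56 cm

Total distance travelled is ∫|v| dt — sum the magnitudes of each area piece.
0–1 s: |-8| × 1 = 8 cm
1–2 s: |-2| × 1 = 2 cm
2–6 s: |-6| × 4 = 24 cm
6–7 s: |10| × 1 = 10 cm
7–9 s: |6| × 2 = 12 cm
Total distance = 56 cm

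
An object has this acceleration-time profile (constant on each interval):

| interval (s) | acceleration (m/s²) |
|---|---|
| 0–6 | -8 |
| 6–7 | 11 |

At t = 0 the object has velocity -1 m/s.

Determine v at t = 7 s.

Δv equals the area under the a-t graph; then v = v₀ + Δv.
0–6 s: -8 × 6 = -48 m/s
6–7 s: 11 × 1 = 11 m/s
Δv = -37 m/s, so v(7) = -1 + (-37) = -38 m/s.

-38 m/s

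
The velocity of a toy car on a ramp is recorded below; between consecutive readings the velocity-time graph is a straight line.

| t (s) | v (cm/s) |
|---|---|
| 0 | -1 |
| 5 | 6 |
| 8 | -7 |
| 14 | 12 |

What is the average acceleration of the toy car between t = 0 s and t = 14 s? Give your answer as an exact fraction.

Average acceleration = Δv/Δt = (12 − -1)/(14 − 0) = 13/14 cm/s².

13/14 cm/s²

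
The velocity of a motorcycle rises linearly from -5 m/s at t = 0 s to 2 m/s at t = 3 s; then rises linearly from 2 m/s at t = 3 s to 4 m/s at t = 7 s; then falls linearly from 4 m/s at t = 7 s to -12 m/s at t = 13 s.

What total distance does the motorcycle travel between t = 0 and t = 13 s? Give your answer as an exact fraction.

Total distance travelled is ∫|v| dt — sum the magnitudes of each area piece.
0–3 s: v = 0 at t = 15/7 s; triangle areas 75/14 + 6/7 = 87/14 m
3–7 s: |½(2 + 4)(4)| = 12 m
7–13 s: v = 0 at t = 8.5 s; triangle areas 3 + 27 = 30 m
Total distance = 675/14 m

675/14 m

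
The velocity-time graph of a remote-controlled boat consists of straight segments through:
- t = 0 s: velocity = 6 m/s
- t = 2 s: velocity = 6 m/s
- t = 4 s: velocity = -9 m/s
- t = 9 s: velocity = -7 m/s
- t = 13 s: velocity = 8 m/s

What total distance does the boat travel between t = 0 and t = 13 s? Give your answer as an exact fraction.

1123/15 m

Distance (not displacement) is the total path length: add the absolute areas under v-t.
0–2 s: |6| × 2 = 12 m
2–4 s: v = 0 at t = 2.8 s; triangle areas 2.4 + 5.4 = 7.8 m
4–9 s: |½(-9 + -7)(5)| = 40 m
9–13 s: v = 0 at t = 163/15 s; triangle areas 98/15 + 128/15 = 226/15 m
Total distance = 1123/15 m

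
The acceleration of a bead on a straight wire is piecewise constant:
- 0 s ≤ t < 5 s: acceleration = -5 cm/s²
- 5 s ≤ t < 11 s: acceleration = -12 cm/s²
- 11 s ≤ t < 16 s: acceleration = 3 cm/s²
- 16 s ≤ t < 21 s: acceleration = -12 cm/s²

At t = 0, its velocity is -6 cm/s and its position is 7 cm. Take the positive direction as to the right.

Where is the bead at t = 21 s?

On each constant-a segment, Δv = aΔt and Δx = v₀Δt + ½aΔt²; chain segment to segment.
0–5 s: v starts -6 cm/s; Δx = -6·5 + ½·-5·5² = -92.5 cm; v ends -31 cm/s.
5–11 s: v starts -31 cm/s; Δx = -31·6 + ½·-12·6² = -402 cm; v ends -103 cm/s.
11–16 s: v starts -103 cm/s; Δx = -103·5 + ½·3·5² = -477.5 cm; v ends -88 cm/s.
16–21 s: v starts -88 cm/s; Δx = -88·5 + ½·-12·5² = -590 cm; v ends -148 cm/s.
x(21) = 7 + Σ Δx = -1555 cm.

-1555 cm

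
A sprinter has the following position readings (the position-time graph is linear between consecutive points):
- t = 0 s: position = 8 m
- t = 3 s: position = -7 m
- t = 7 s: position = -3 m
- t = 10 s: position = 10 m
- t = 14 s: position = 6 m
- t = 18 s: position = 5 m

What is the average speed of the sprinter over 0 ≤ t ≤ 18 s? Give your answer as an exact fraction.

37/18 m/s

Average speed = (total path length)/(elapsed time); on a piecewise-linear x-t graph the path length is Σ|Δx|.
0–3 s: |Δx| = |-7 − 8| = 15 m
3–7 s: |Δx| = |-3 − -7| = 4 m
7–10 s: |Δx| = |10 − -3| = 13 m
10–14 s: |Δx| = |6 − 10| = 4 m
14–18 s: |Δx| = |5 − 6| = 1 m
Total path = 37 m; average speed = 37/18 = 37/18 m/s.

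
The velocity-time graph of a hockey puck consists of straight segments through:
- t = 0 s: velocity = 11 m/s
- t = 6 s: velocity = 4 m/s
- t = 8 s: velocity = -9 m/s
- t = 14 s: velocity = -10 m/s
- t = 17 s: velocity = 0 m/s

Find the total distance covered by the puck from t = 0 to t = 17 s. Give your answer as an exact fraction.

1618/13 m

Total distance travelled is ∫|v| dt — sum the magnitudes of each area piece.
0–6 s: |½(11 + 4)(6)| = 45 m
6–8 s: v = 0 at t = 86/13 s; triangle areas 16/13 + 81/13 = 97/13 m
8–14 s: |½(-9 + -10)(6)| = 57 m
14–17 s: |½(-10 + 0)(3)| = 15 m
Total distance = 1618/13 m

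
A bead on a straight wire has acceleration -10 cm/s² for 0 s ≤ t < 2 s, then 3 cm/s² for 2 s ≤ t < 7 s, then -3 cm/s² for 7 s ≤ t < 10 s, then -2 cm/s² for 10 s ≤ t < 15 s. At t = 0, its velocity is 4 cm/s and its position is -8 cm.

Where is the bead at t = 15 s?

-154 cm

On each constant-a segment, Δv = aΔt and Δx = v₀Δt + ½aΔt²; chain segment to segment.
0–2 s: v starts 4 cm/s; Δx = 4·2 + ½·-10·2² = -12 cm; v ends -16 cm/s.
2–7 s: v starts -16 cm/s; Δx = -16·5 + ½·3·5² = -42.5 cm; v ends -1 cm/s.
7–10 s: v starts -1 cm/s; Δx = -1·3 + ½·-3·3² = -16.5 cm; v ends -10 cm/s.
10–15 s: v starts -10 cm/s; Δx = -10·5 + ½·-2·5² = -75 cm; v ends -20 cm/s.
x(15) = -8 + Σ Δx = -154 cm.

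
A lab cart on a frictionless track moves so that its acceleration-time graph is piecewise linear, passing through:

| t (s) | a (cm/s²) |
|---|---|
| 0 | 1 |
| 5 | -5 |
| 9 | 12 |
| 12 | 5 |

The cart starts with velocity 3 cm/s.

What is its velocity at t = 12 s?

32.5 cm/s

Δv equals the area under the a-t graph; then v = v₀ + Δv.
0–5 s: ½(1 + -5)(5) = -10 cm/s
5–9 s: ½(-5 + 12)(4) = 14 cm/s
9–12 s: ½(12 + 5)(3) = 25.5 cm/s
Δv = 29.5 cm/s, so v(12) = 3 + (29.5) = 32.5 cm/s.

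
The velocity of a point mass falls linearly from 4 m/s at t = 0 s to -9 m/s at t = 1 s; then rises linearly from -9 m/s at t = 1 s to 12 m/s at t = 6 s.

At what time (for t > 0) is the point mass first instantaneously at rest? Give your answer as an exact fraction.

t = 4/13 s

v changes sign on 0–1 s (from 4 to -9); the graph is linear there, so v = 0 at t = 0 + (-4)·(1 − 0)/(-9 − 4) = 4/13 s.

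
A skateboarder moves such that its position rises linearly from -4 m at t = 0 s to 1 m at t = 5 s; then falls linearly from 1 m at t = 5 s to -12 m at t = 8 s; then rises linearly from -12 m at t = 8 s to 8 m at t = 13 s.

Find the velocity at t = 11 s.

4 m/s

Velocity is the slope of the x-t graph on 8–13 s: (8 − -12)/(13 − 8) = 4 m/s.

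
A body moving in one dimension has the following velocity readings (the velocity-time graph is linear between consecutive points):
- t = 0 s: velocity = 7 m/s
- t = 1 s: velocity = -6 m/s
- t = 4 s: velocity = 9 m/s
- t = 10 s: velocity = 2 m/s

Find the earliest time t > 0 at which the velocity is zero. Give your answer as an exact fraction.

v changes sign on 0–1 s (from 7 to -6); the graph is linear there, so v = 0 at t = 0 + (-7)·(1 − 0)/(-6 − 7) = 7/13 s.

t = 7/13 s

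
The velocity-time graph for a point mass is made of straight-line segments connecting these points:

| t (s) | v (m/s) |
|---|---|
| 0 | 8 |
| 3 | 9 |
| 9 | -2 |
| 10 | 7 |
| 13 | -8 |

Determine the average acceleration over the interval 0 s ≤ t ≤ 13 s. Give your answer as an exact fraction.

-16/13 m/s²

Average acceleration = Δv/Δt = (-8 − 8)/(13 − 0) = -16/13 m/s².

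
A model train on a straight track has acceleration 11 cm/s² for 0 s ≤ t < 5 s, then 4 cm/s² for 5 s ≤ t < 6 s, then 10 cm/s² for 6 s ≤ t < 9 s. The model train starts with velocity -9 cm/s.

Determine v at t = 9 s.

Δv equals the area under the a-t graph; then v = v₀ + Δv.
0–5 s: 11 × 5 = 55 cm/s
5–6 s: 4 × 1 = 4 cm/s
6–9 s: 10 × 3 = 30 cm/s
Δv = 89 cm/s, so v(9) = -9 + (89) = 80 cm/s.

80 cm/s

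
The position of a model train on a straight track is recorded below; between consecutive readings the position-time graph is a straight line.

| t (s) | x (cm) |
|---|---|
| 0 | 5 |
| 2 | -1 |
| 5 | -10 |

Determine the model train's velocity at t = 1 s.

-3 cm/s

Velocity is the slope of the x-t graph on 0–2 s: (-1 − 5)/(2 − 0) = -3 cm/s.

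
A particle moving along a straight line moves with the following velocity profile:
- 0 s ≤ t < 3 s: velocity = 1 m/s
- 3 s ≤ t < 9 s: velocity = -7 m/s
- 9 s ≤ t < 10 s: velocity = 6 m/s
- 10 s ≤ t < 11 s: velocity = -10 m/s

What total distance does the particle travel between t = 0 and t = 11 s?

Distance (not displacement) is the total path length: add the absolute areas under v-t.
0–3 s: |1| × 3 = 3 m
3–9 s: |-7| × 6 = 42 m
9–10 s: |6| × 1 = 6 m
10–11 s: |-10| × 1 = 10 m
Total distance = 61 m

61 m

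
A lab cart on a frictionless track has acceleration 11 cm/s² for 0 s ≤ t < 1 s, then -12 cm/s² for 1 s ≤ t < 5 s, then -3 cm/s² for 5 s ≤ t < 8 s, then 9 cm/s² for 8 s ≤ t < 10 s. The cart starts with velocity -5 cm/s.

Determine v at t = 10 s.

-33 cm/s

Δv equals the area under the a-t graph; then v = v₀ + Δv.
0–1 s: 11 × 1 = 11 cm/s
1–5 s: -12 × 4 = -48 cm/s
5–8 s: -3 × 3 = -9 cm/s
8–10 s: 9 × 2 = 18 cm/s
Δv = -28 cm/s, so v(10) = -5 + (-28) = -33 cm/s.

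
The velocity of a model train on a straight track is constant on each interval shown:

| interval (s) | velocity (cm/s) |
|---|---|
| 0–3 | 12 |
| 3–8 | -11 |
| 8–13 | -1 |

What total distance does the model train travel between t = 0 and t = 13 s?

96 cm

Distance (not displacement) is the total path length: add the absolute areas under v-t.
0–3 s: |12| × 3 = 36 cm
3–8 s: |-11| × 5 = 55 cm
8–13 s: |-1| × 5 = 5 cm
Total distance = 96 cm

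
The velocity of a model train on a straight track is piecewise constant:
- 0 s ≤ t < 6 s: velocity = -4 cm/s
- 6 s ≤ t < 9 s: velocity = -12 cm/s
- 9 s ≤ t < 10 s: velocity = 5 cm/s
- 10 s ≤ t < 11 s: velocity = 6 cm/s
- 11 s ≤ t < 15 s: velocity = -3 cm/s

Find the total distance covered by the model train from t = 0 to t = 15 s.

Total distance travelled is ∫|v| dt — sum the magnitudes of each area piece.
0–6 s: |-4| × 6 = 24 cm
6–9 s: |-12| × 3 = 36 cm
9–10 s: |5| × 1 = 5 cm
10–11 s: |6| × 1 = 6 cm
11–15 s: |-3| × 4 = 12 cm
Total distance = 83 cm

83 cm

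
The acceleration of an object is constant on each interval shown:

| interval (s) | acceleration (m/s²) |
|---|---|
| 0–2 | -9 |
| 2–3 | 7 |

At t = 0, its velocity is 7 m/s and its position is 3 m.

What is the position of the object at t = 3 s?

On each constant-a segment, Δv = aΔt and Δx = v₀Δt + ½aΔt²; chain segment to segment.
0–2 s: v starts 7 m/s; Δx = 7·2 + ½·-9·2² = -4 m; v ends -11 m/s.
2–3 s: v starts -11 m/s; Δx = -11·1 + ½·7·1² = -7.5 m; v ends -4 m/s.
x(3) = 3 + Σ Δx = -8.5 m.

-8.5 m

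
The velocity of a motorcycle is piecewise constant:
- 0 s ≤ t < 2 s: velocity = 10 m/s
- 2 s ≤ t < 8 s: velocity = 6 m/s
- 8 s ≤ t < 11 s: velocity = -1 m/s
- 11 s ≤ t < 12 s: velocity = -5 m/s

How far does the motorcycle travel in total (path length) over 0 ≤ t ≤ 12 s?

Total distance travelled is ∫|v| dt — sum the magnitudes of each area piece.
0–2 s: |10| × 2 = 20 m
2–8 s: |6| × 6 = 36 m
8–11 s: |-1| × 3 = 3 m
11–12 s: |-5| × 1 = 5 m
Total distance = 64 m

64 m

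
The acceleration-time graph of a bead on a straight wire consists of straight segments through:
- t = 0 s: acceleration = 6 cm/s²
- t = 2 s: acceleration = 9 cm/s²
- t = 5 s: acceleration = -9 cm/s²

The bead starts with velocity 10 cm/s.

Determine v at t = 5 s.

Δv equals the area under the a-t graph; then v = v₀ + Δv.
0–2 s: ½(6 + 9)(2) = 15 cm/s
2–5 s: ½(9 + -9)(3) = 0 cm/s
Δv = 15 cm/s, so v(5) = 10 + (15) = 25 cm/s.

25 cm/s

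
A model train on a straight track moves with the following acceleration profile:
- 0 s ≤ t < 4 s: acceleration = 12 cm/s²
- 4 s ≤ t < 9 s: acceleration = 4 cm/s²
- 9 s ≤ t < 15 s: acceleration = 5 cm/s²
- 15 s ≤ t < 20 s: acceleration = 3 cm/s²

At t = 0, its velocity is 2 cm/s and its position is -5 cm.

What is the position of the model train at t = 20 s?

1446.5 cm

On each constant-a segment, Δv = aΔt and Δx = v₀Δt + ½aΔt²; chain segment to segment.
0–4 s: v starts 2 cm/s; Δx = 2·4 + ½·12·4² = 104 cm; v ends 50 cm/s.
4–9 s: v starts 50 cm/s; Δx = 50·5 + ½·4·5² = 300 cm; v ends 70 cm/s.
9–15 s: v starts 70 cm/s; Δx = 70·6 + ½·5·6² = 510 cm; v ends 100 cm/s.
15–20 s: v starts 100 cm/s; Δx = 100·5 + ½·3·5² = 537.5 cm; v ends 115 cm/s.
x(20) = -5 + Σ Δx = 1446.5 cm.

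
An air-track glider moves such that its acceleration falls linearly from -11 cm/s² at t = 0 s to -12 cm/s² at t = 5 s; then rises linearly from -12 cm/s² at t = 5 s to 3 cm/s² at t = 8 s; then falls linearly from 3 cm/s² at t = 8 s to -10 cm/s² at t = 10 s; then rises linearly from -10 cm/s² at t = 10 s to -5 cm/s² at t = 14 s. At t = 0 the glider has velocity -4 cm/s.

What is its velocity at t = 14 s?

-112 cm/s

Δv equals the area under the a-t graph; then v = v₀ + Δv.
0–5 s: ½(-11 + -12)(5) = -57.5 cm/s
5–8 s: ½(-12 + 3)(3) = -13.5 cm/s
8–10 s: ½(3 + -10)(2) = -7 cm/s
10–14 s: ½(-10 + -5)(4) = -30 cm/s
Δv = -108 cm/s, so v(14) = -4 + (-108) = -112 cm/s.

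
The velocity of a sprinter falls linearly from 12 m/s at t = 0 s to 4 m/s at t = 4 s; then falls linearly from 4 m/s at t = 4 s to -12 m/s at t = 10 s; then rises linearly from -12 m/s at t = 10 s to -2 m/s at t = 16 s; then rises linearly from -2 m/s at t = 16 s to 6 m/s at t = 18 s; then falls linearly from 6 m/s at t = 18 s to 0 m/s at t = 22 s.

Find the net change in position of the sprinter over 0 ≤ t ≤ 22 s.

-18 m

Displacement is the signed area under the v-t curve.
0–4 s: ½(12 + 4)(4) = 32 m
4–10 s: ½(4 + -12)(6) = -24 m
10–16 s: ½(-12 + -2)(6) = -42 m
16–18 s: ½(-2 + 6)(2) = 4 m
18–22 s: ½(6 + 0)(4) = 12 m
Net displacement = -18 m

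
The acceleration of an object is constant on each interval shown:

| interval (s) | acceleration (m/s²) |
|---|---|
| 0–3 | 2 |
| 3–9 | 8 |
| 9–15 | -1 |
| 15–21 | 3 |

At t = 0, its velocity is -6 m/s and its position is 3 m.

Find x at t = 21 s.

714 m

On each constant-a segment, Δv = aΔt and Δx = v₀Δt + ½aΔt²; chain segment to segment.
0–3 s: v starts -6 m/s; Δx = -6·3 + ½·2·3² = -9 m; v ends 0 m/s.
3–9 s: v starts 0 m/s; Δx = 0·6 + ½·8·6² = 144 m; v ends 48 m/s.
9–15 s: v starts 48 m/s; Δx = 48·6 + ½·-1·6² = 270 m; v ends 42 m/s.
15–21 s: v starts 42 m/s; Δx = 42·6 + ½·3·6² = 306 m; v ends 60 m/s.
x(21) = 3 + Σ Δx = 714 m.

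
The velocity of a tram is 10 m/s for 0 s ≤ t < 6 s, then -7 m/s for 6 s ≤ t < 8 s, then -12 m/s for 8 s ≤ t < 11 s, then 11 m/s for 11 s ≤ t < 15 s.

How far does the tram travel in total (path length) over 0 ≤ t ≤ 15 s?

154 m

Distance (not displacement) is the total path length: add the absolute areas under v-t.
0–6 s: |10| × 6 = 60 m
6–8 s: |-7| × 2 = 14 m
8–11 s: |-12| × 3 = 36 m
11–15 s: |11| × 4 = 44 m
Total distance = 154 m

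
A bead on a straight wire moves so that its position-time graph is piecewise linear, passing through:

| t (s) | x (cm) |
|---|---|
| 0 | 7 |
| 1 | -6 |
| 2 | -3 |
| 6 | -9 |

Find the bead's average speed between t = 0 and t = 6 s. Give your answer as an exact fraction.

11/3 cm/s

Average speed = (total path length)/(elapsed time); on a piecewise-linear x-t graph the path length is Σ|Δx|.
0–1 s: |Δx| = |-6 − 7| = 13 cm
1–2 s: |Δx| = |-3 − -6| = 3 cm
2–6 s: |Δx| = |-9 − -3| = 6 cm
Total path = 22 cm; average speed = 22/6 = 11/3 cm/s.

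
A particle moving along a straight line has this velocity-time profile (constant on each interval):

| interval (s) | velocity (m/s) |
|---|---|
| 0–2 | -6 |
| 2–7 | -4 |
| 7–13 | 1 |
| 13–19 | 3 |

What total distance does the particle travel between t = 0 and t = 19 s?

Distance (not displacement) is the total path length: add the absolute areas under v-t.
0–2 s: |-6| × 2 = 12 m
2–7 s: |-4| × 5 = 20 m
7–13 s: |1| × 6 = 6 m
13–19 s: |3| × 6 = 18 m
Total distance = 56 m

56 m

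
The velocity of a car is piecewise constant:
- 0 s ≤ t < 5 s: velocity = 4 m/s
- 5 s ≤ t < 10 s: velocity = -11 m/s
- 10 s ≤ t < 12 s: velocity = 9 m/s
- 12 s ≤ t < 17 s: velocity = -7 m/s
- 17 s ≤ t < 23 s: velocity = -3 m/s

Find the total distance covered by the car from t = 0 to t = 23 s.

146 m

Distance (not displacement) is the total path length: add the absolute areas under v-t.
0–5 s: |4| × 5 = 20 m
5–10 s: |-11| × 5 = 55 m
10–12 s: |9| × 2 = 18 m
12–17 s: |-7| × 5 = 35 m
17–23 s: |-3| × 6 = 18 m
Total distance = 146 m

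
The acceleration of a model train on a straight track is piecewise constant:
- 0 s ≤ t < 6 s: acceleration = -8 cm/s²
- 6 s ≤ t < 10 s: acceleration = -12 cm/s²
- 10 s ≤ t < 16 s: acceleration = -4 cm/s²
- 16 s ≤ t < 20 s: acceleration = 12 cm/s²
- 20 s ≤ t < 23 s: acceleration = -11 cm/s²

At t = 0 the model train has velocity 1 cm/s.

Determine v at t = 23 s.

-104 cm/s

Δv equals the area under the a-t graph; then v = v₀ + Δv.
0–6 s: -8 × 6 = -48 cm/s
6–10 s: -12 × 4 = -48 cm/s
10–16 s: -4 × 6 = -24 cm/s
16–20 s: 12 × 4 = 48 cm/s
20–23 s: -11 × 3 = -33 cm/s
Δv = -105 cm/s, so v(23) = 1 + (-105) = -104 cm/s.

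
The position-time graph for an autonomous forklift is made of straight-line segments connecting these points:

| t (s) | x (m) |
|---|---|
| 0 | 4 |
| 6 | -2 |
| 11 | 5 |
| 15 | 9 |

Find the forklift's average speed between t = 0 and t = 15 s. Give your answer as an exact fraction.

Average speed = (total path length)/(elapsed time); on a piecewise-linear x-t graph the path length is Σ|Δx|.
0–6 s: |Δx| = |-2 − 4| = 6 m
6–11 s: |Δx| = |5 − -2| = 7 m
11–15 s: |Δx| = |9 − 5| = 4 m
Total path = 17 m; average speed = 17/15 = 17/15 m/s.

17/15 m/s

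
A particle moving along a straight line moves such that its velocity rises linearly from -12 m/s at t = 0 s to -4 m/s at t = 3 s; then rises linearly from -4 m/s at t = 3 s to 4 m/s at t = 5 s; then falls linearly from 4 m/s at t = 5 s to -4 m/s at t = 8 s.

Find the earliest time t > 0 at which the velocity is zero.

v changes sign on 3–5 s (from -4 to 4); the graph is linear there, so v = 0 at t = 3 + (4)·(5 − 3)/(4 − -4) = 4 s.

t = 4 s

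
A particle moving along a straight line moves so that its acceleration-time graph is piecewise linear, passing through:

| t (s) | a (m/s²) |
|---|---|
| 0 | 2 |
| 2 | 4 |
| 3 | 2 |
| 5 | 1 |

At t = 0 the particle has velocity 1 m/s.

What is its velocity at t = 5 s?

13 m/s

Δv equals the area under the a-t graph; then v = v₀ + Δv.
0–2 s: ½(2 + 4)(2) = 6 m/s
2–3 s: ½(4 + 2)(1) = 3 m/s
3–5 s: ½(2 + 1)(2) = 3 m/s
Δv = 12 m/s, so v(5) = 1 + (12) = 13 m/s.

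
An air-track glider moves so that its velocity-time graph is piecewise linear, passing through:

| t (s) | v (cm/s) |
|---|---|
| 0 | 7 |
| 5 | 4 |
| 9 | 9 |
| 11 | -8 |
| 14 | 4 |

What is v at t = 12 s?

-4 cm/s

On 11–14 s the graph is linear from -8 to 4 cm/s: v(12) = -8 + (4 − -8)·(12 − 11)/(14 − 11) = -4 cm/s.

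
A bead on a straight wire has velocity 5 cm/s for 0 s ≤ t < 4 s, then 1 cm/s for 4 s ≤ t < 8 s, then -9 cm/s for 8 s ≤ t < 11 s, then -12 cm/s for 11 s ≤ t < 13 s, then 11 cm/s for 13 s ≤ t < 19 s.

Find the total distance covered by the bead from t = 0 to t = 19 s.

141 cm

Total distance travelled is ∫|v| dt — sum the magnitudes of each area piece.
0–4 s: |5| × 4 = 20 cm
4–8 s: |1| × 4 = 4 cm
8–11 s: |-9| × 3 = 27 cm
11–13 s: |-12| × 2 = 24 cm
13–19 s: |11| × 6 = 66 cm
Total distance = 141 cm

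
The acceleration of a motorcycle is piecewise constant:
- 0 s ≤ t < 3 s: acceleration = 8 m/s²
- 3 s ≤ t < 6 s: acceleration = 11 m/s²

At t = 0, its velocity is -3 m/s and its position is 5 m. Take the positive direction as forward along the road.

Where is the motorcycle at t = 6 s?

144.5 m

On each constant-a segment, Δv = aΔt and Δx = v₀Δt + ½aΔt²; chain segment to segment.
0–3 s: v starts -3 m/s; Δx = -3·3 + ½·8·3² = 27 m; v ends 21 m/s.
3–6 s: v starts 21 m/s; Δx = 21·3 + ½·11·3² = 112.5 m; v ends 54 m/s.
x(6) = 5 + Σ Δx = 144.5 m.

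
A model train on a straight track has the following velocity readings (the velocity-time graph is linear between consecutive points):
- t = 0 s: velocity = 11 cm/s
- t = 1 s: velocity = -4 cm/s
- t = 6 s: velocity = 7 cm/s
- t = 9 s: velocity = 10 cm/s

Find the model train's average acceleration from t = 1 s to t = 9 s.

1.75 cm/s²

Average acceleration = Δv/Δt = (10 − -4)/(9 − 1) = 1.75 cm/s².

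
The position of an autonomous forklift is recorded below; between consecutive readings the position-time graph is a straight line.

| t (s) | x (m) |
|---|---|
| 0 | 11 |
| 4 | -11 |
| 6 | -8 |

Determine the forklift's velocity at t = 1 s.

-5.5 m/s

Velocity is the slope of the x-t graph on 0–4 s: (-11 − 11)/(4 − 0) = -5.5 m/s.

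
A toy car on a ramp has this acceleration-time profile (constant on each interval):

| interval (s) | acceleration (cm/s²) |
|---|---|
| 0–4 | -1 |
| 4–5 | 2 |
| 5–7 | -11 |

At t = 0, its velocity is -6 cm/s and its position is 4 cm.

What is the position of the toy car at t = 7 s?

On each constant-a segment, Δv = aΔt and Δx = v₀Δt + ½aΔt²; chain segment to segment.
0–4 s: v starts -6 cm/s; Δx = -6·4 + ½·-1·4² = -32 cm; v ends -10 cm/s.
4–5 s: v starts -10 cm/s; Δx = -10·1 + ½·2·1² = -9 cm; v ends -8 cm/s.
5–7 s: v starts -8 cm/s; Δx = -8·2 + ½·-11·2² = -38 cm; v ends -30 cm/s.
x(7) = 4 + Σ Δx = -75 cm.

-75 cm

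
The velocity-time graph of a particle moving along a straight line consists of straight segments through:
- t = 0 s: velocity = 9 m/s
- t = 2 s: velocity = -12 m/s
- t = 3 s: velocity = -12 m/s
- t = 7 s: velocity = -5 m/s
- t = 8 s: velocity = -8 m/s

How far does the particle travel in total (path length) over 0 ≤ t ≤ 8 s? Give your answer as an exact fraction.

885/14 m

Total distance travelled is ∫|v| dt — sum the magnitudes of each area piece.
0–2 s: v = 0 at t = 6/7 s; triangle areas 27/7 + 48/7 = 75/7 m
2–3 s: |-12| × 1 = 12 m
3–7 s: |½(-12 + -5)(4)| = 34 m
7–8 s: |½(-5 + -8)(1)| = 6.5 m
Total distance = 885/14 m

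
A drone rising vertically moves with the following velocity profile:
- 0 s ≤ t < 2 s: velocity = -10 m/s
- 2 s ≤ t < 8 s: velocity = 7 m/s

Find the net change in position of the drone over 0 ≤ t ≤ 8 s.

22 m

Net displacement equals the area under the velocity-time graph (areas below the axis count negative).
0–2 s: -10 × 2 = -20 m
2–8 s: 7 × 6 = 42 m
Net displacement = 22 m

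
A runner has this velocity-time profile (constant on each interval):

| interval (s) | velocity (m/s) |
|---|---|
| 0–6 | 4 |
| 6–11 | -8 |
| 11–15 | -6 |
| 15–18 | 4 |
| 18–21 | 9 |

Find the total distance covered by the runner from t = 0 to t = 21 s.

127 m

Total distance travelled is ∫|v| dt — sum the magnitudes of each area piece.
0–6 s: |4| × 6 = 24 m
6–11 s: |-8| × 5 = 40 m
11–15 s: |-6| × 4 = 24 m
15–18 s: |4| × 3 = 12 m
18–21 s: |9| × 3 = 27 m
Total distance = 127 m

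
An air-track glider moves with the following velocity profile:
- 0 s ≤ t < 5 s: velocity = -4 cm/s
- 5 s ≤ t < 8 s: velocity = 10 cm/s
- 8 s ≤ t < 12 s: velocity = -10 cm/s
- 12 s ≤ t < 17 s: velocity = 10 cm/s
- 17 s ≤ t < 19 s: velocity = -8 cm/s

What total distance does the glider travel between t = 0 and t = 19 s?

Total distance travelled is ∫|v| dt — sum the magnitudes of each area piece.
0–5 s: |-4| × 5 = 20 cm
5–8 s: |10| × 3 = 30 cm
8–12 s: |-10| × 4 = 40 cm
12–17 s: |10| × 5 = 50 cm
17–19 s: |-8| × 2 = 16 cm
Total distance = 156 cm

156 cm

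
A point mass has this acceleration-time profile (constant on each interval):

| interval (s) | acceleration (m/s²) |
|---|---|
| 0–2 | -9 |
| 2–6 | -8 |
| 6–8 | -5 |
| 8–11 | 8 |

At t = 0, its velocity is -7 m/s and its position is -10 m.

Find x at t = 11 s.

On each constant-a segment, Δv = aΔt and Δx = v₀Δt + ½aΔt²; chain segment to segment.
0–2 s: v starts -7 m/s; Δx = -7·2 + ½·-9·2² = -32 m; v ends -25 m/s.
2–6 s: v starts -25 m/s; Δx = -25·4 + ½·-8·4² = -164 m; v ends -57 m/s.
6–8 s: v starts -57 m/s; Δx = -57·2 + ½·-5·2² = -124 m; v ends -67 m/s.
8–11 s: v starts -67 m/s; Δx = -67·3 + ½·8·3² = -165 m; v ends -43 m/s.
x(11) = -10 + Σ Δx = -495 m.

-495 m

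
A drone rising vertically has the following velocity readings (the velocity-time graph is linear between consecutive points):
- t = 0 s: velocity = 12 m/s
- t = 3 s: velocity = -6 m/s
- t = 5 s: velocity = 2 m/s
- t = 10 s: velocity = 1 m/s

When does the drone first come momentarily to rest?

t = 2 s

v changes sign on 0–3 s (from 12 to -6); the graph is linear there, so v = 0 at t = 0 + (-12)·(3 − 0)/(-6 − 12) = 2 s.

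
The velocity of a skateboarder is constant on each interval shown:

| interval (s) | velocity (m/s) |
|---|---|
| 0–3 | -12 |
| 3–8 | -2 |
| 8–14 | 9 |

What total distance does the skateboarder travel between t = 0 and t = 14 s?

Distance (not displacement) is the total path length: add the absolute areas under v-t.
0–3 s: |-12| × 3 = 36 m
3–8 s: |-2| × 5 = 10 m
8–14 s: |9| × 6 = 54 m
Total distance = 100 m

100 m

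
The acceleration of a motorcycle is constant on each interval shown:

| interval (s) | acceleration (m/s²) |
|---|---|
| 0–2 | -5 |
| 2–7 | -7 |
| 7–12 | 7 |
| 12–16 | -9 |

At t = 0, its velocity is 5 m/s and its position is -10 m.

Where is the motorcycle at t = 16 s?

-327 m

On each constant-a segment, Δv = aΔt and Δx = v₀Δt + ½aΔt²; chain segment to segment.
0–2 s: v starts 5 m/s; Δx = 5·2 + ½·-5·2² = 0 m; v ends -5 m/s.
2–7 s: v starts -5 m/s; Δx = -5·5 + ½·-7·5² = -112.5 m; v ends -40 m/s.
7–12 s: v starts -40 m/s; Δx = -40·5 + ½·7·5² = -112.5 m; v ends -5 m/s.
12–16 s: v starts -5 m/s; Δx = -5·4 + ½·-9·4² = -92 m; v ends -41 m/s.
x(16) = -10 + Σ Δx = -327 m.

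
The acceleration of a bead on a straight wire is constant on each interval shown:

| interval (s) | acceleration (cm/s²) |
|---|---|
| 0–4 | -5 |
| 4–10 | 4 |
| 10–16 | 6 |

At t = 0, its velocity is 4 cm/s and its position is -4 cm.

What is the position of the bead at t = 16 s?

104 cm

On each constant-a segment, Δv = aΔt and Δx = v₀Δt + ½aΔt²; chain segment to segment.
0–4 s: v starts 4 cm/s; Δx = 4·4 + ½·-5·4² = -24 cm; v ends -16 cm/s.
4–10 s: v starts -16 cm/s; Δx = -16·6 + ½·4·6² = -24 cm; v ends 8 cm/s.
10–16 s: v starts 8 cm/s; Δx = 8·6 + ½·6·6² = 156 cm; v ends 44 cm/s.
x(16) = -4 + Σ Δx = 104 cm.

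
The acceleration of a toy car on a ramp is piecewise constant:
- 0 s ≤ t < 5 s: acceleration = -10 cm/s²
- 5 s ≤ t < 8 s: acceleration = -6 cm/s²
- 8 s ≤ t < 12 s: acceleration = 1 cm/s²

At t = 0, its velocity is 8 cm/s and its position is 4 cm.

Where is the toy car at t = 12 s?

On each constant-a segment, Δv = aΔt and Δx = v₀Δt + ½aΔt²; chain segment to segment.
0–5 s: v starts 8 cm/s; Δx = 8·5 + ½·-10·5² = -85 cm; v ends -42 cm/s.
5–8 s: v starts -42 cm/s; Δx = -42·3 + ½·-6·3² = -153 cm; v ends -60 cm/s.
8–12 s: v starts -60 cm/s; Δx = -60·4 + ½·1·4² = -232 cm; v ends -56 cm/s.
x(12) = 4 + Σ Δx = -466 cm.

-466 cm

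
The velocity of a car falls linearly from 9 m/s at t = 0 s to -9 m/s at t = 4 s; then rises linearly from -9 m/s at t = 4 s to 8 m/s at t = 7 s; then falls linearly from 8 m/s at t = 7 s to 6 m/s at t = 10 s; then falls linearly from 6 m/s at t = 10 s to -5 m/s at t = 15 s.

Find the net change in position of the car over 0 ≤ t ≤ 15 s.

22 m

Net displacement equals the area under the velocity-time graph (areas below the axis count negative).
0–4 s: ½(9 + -9)(4) = 0 m
4–7 s: ½(-9 + 8)(3) = -1.5 m
7–10 s: ½(8 + 6)(3) = 21 m
10–15 s: ½(6 + -5)(5) = 2.5 m
Net displacement = 22 m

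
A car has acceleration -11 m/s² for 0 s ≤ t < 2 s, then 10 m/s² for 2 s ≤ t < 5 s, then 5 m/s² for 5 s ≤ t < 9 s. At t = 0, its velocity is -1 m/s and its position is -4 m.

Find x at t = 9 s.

On each constant-a segment, Δv = aΔt and Δx = v₀Δt + ½aΔt²; chain segment to segment.
0–2 s: v starts -1 m/s; Δx = -1·2 + ½·-11·2² = -24 m; v ends -23 m/s.
2–5 s: v starts -23 m/s; Δx = -23·3 + ½·10·3² = -24 m; v ends 7 m/s.
5–9 s: v starts 7 m/s; Δx = 7·4 + ½·5·4² = 68 m; v ends 27 m/s.
x(9) = -4 + Σ Δx = 16 m.

16 m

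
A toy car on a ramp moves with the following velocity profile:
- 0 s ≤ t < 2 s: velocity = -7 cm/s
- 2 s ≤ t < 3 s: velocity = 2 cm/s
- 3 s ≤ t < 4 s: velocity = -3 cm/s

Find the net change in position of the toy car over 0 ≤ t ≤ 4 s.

Net displacement equals the area under the velocity-time graph (areas below the axis count negative).
0–2 s: -7 × 2 = -14 cm
2–3 s: 2 × 1 = 2 cm
3–4 s: -3 × 1 = -3 cm
Net displacement = -15 cm

-15 cm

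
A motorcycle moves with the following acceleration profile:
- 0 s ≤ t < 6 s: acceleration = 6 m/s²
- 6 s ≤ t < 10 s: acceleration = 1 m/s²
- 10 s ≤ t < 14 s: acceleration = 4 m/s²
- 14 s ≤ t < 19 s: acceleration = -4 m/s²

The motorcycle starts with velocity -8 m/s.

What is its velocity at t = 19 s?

Δv equals the area under the a-t graph; then v = v₀ + Δv.
0–6 s: 6 × 6 = 36 m/s
6–10 s: 1 × 4 = 4 m/s
10–14 s: 4 × 4 = 16 m/s
14–19 s: -4 × 5 = -20 m/s
Δv = 36 m/s, so v(19) = -8 + (36) = 28 m/s.

28 m/s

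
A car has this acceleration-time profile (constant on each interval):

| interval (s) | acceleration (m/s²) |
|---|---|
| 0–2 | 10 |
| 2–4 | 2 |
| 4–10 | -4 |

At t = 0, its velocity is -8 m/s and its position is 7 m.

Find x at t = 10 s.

63 m

On each constant-a segment, Δv = aΔt and Δx = v₀Δt + ½aΔt²; chain segment to segment.
0–2 s: v starts -8 m/s; Δx = -8·2 + ½·10·2² = 4 m; v ends 12 m/s.
2–4 s: v starts 12 m/s; Δx = 12·2 + ½·2·2² = 28 m; v ends 16 m/s.
4–10 s: v starts 16 m/s; Δx = 16·6 + ½·-4·6² = 24 m; v ends -8 m/s.
x(10) = 7 + Σ Δx = 63 m.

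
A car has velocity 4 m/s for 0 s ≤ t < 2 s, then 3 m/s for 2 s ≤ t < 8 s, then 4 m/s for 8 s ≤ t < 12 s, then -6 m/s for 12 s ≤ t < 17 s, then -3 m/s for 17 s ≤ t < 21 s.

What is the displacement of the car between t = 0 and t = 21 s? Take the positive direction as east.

Net displacement equals the area under the velocity-time graph (areas below the axis count negative).
0–2 s: 4 × 2 = 8 m
2–8 s: 3 × 6 = 18 m
8–12 s: 4 × 4 = 16 m
12–17 s: -6 × 5 = -30 m
17–21 s: -3 × 4 = -12 m
Net displacement = 0 m

0 m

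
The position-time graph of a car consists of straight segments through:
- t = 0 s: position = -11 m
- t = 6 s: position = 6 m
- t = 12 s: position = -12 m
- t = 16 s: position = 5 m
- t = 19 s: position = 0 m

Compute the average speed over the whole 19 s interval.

Average speed = (total path length)/(elapsed time); on a piecewise-linear x-t graph the path length is Σ|Δx|.
0–6 s: |Δx| = |6 − -11| = 17 m
6–12 s: |Δx| = |-12 − 6| = 18 m
12–16 s: |Δx| = |5 − -12| = 17 m
16–19 s: |Δx| = |0 − 5| = 5 m
Total path = 57 m; average speed = 57/19 = 3 m/s.

3 m/s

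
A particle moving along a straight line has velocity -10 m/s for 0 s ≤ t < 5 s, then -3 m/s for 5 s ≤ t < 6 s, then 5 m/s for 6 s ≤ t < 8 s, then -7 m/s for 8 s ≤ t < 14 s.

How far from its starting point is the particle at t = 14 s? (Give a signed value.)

-85 m

Displacement is the signed area under the v-t curve.
0–5 s: -10 × 5 = -50 m
5–6 s: -3 × 1 = -3 m
6–8 s: 5 × 2 = 10 m
8–14 s: -7 × 6 = -42 m
Net displacement = -85 m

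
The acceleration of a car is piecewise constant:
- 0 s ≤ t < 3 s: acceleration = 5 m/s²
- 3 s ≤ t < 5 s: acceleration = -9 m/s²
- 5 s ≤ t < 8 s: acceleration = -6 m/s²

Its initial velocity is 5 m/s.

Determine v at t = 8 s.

-16 m/s

Δv equals the area under the a-t graph; then v = v₀ + Δv.
0–3 s: 5 × 3 = 15 m/s
3–5 s: -9 × 2 = -18 m/s
5–8 s: -6 × 3 = -18 m/s
Δv = -21 m/s, so v(8) = 5 + (-21) = -16 m/s.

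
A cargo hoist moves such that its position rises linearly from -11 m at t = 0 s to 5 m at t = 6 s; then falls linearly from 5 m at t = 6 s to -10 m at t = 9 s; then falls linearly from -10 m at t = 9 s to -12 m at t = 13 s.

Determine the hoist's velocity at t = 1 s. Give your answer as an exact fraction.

8/3 m/s

Velocity is the slope of the x-t graph on 0–6 s: (5 − -11)/(6 − 0) = 8/3 m/s.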